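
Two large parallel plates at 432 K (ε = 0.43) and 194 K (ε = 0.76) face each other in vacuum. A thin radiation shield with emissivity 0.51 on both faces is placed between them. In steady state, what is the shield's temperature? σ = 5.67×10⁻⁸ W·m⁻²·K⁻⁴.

T_s ≈ 350 K

In steady state the net flux on the hot side equals that on the cold side.
σ(T₁⁴−T_s⁴)/D₁ = σ(T_s⁴−T₂⁴)/D₂, with D₁ = 1/ε₁+1/ε_s−1 = 3.286, D₂ = 1/ε_s+1/ε₂−1 = 2.277.
Solve for T_s⁴: T_s⁴ = (D₂·T₁⁴ + D₁·T₂⁴)/(D₁+D₂) = 1.509×10¹⁰ K⁴.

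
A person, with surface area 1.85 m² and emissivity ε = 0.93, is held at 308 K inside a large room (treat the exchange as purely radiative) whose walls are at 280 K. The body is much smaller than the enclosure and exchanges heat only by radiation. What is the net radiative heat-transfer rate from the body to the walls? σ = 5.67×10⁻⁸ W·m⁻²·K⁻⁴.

P_net ≈ 278 W

For a small grey body in a large enclosure: P_net = εσA(T_body⁴ − T_wall⁴).
A = 1.85 m²; T_body⁴ − T_wall⁴ = 8.999×10⁹ − 6.147×10⁹ = 2.853×10⁹ K⁴.
|P_net| = 0.93·5.67×10⁻⁸·1.850·2.853×10⁹.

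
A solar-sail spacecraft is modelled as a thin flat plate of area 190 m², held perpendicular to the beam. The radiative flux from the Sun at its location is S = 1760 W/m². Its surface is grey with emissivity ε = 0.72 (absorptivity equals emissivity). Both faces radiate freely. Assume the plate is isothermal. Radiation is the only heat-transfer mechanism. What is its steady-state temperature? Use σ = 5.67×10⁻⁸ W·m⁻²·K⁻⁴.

T ≈ 353 K

At equilibrium, absorbed power = emitted power.
Absorbing cross-section = A = 190.0 m²; emitting surface = 2A = 380.0 m² (ratio 2).
εS·A_cross = εσ·A_surf·T⁴  ⇒  T⁴ = S/(2σ)   (ε cancels).
T⁴ = 1760/(2·5.67×10⁻⁸) = 1.552×10¹⁰ K⁴.
T = (1.552×10¹⁰)^(1/4).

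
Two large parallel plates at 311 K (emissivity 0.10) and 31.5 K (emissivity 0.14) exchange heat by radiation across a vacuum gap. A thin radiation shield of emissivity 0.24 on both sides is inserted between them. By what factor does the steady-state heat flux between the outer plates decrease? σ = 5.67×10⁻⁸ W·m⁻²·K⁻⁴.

Without shield: q₀ = σΔ(T⁴)/(1/ε₁+1/ε₂−1) with denominator 16.14.
With shield the two gaps are in series; the resistances add: (1/ε₁+1/ε_s−1)+(1/ε_s+1/ε₂−1) = 13.17+10.31 = 23.48.
Heat-flux ratio q₀/q = 23.48/16.14.

factor ≈ 1.45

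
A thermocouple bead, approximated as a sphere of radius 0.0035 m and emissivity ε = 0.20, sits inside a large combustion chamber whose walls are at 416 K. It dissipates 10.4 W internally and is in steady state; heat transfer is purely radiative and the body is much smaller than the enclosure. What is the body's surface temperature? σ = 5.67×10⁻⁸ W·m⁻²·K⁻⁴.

For a small grey body in a large enclosure, net radiated power = εσA(T⁴ − T_w⁴).
Steady state: P = εσA(T⁴ − T_w⁴) with A = 4πr² = 1.539×10⁻⁴ m².
T⁴ = P/(εσA) + T_w⁴ = 10.4/(0.20·5.67×10⁻⁸·1.539×10⁻⁴) + (416)⁴
    = 5.958×10¹² + 2.995×10¹⁰ = 5.988×10¹² K⁴.

T ≈ 1560 K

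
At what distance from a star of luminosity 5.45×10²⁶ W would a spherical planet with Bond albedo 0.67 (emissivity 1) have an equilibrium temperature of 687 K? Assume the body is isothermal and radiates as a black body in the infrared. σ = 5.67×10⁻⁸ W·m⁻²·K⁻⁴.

d ≈ 1.68×10¹⁰ m

For an isothermal black-emitting sphere, (1−a)S·πr² = σ·4πr²·T⁴ ⇒ S = 4σT⁴/(1−a).
S = 4·5.67×10⁻⁸·(687)⁴/0.330 = 1.531×10⁵ W/m².
Flux falls as S = L/(4πd²), so d = √(L/(4πS)) = √(5.45×10²⁶/(4π·1.531×10⁵)).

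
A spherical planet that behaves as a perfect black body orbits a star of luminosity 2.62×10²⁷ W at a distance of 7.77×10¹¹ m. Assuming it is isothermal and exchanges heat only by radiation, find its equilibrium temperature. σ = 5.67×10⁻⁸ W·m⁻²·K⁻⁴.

First find the stellar flux at distance d: S = L/(4πd²) = 2.62×10²⁷/(4π·(7.77×10¹¹)²) = 345.3 W/m².
For an isothermal sphere, absorbed (1−a)S·πr² = emitted σ·4πr²·T⁴, so T⁴ = (1−a)S/(4σ).
T⁴ = 1.00·345.3/(4·5.67×10⁻⁸) = 1.523×10⁹ K⁴.

T ≈ 198 K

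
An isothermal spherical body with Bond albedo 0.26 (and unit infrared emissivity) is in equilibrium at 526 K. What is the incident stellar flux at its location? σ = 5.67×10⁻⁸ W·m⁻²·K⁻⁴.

S ≈ 23500 W/m²

(1−a)S·πr² = σ·4πr²·T⁴ ⇒ S = 4σT⁴/(1−a).
S = 4·5.67×10⁻⁸·7.655×10¹⁰/0.740.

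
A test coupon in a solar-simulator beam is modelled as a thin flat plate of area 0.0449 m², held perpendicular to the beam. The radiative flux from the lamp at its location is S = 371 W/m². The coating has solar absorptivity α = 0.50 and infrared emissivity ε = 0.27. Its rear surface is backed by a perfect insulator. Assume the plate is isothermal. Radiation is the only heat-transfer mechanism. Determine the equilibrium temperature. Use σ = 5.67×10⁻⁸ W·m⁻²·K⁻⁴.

T ≈ 332 K

At equilibrium, absorbed power = emitted power.
Absorbing cross-section = A = 0.04490 m²; emitting surface = A = 0.04490 m² (ratio 1).
αS·A_cross = εσ·A_surf·T⁴  ⇒  T⁴ = αS/(ε·1σ).
T⁴ = 0.500·371/(0.27·1·5.67×10⁻⁸) = 1.212×10¹⁰ K⁴.
T = (1.212×10¹⁰)^(1/4).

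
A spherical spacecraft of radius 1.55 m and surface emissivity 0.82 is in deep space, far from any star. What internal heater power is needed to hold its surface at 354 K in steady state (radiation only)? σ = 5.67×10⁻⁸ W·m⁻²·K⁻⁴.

P ≈ 22000 W

P = εσ·4πr²·T⁴.
4πr² = 30.19 m²; T⁴ = 1.570×10¹⁰ K⁴.
P = 0.82·5.67×10⁻⁸·30.19·1.570×10¹⁰.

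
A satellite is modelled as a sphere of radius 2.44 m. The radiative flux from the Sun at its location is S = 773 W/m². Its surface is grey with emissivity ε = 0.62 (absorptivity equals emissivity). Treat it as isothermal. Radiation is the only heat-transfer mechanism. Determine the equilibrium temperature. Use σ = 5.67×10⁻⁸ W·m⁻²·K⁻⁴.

T ≈ 242 K

At equilibrium, absorbed power = emitted power.
Absorbing cross-section = πr² = 18.70 m²; emitting surface = 4πr² = 74.82 m² (ratio 4).
εS·A_cross = εσ·A_surf·T⁴  ⇒  T⁴ = S/(4σ)   (ε cancels).
T⁴ = 773/(4·5.67×10⁻⁸) = 3.408×10⁹ K⁴.
T = (3.408×10⁹)^(1/4).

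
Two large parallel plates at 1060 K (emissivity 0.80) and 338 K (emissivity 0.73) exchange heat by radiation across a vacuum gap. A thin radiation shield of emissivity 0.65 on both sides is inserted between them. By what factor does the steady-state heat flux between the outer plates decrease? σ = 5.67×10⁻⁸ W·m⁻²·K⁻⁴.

factor ≈ 2.28

Without shield: q₀ = σΔ(T⁴)/(1/ε₁+1/ε₂−1) with denominator 1.620.
With shield the two gaps are in series; the resistances add: (1/ε₁+1/ε_s−1)+(1/ε_s+1/ε₂−1) = 1.788+1.908 = 3.697.
Heat-flux ratio q₀/q = 3.697/1.620.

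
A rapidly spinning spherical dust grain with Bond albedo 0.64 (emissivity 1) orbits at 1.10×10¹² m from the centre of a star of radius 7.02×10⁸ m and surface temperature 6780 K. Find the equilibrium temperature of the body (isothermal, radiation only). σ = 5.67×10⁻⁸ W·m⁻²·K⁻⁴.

The star's surface emits σT_*⁴; at distance d the flux is S = σT_*⁴(R_*/d)².
S = 5.67×10⁻⁸·(6780)⁴·(7.02×10⁸/1.10×10¹²)² = 48.80 W/m².
For an isothermal sphere T⁴ = (1−a)S/(4σ) = 7.746×10⁷ K⁴.

T ≈ 93.8 K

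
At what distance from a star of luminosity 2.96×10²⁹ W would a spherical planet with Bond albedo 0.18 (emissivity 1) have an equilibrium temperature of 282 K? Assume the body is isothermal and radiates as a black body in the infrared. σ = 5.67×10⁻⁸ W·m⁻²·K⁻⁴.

For an isothermal black-emitting sphere, (1−a)S·πr² = σ·4πr²·T⁴ ⇒ S = 4σT⁴/(1−a).
S = 4·5.67×10⁻⁸·(282)⁴/0.820 = 1749 W/m².
Flux falls as S = L/(4πd²), so d = √(L/(4πS)) = √(2.96×10²⁹/(4π·1749)).

d ≈ 3.67×10¹² m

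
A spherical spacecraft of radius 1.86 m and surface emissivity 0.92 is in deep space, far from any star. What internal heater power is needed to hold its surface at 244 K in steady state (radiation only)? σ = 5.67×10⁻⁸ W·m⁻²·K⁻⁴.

P = εσ·4πr²·T⁴.
4πr² = 43.47 m²; T⁴ = 3.545×10⁹ K⁴.
P = 0.92·5.67×10⁻⁸·43.47·3.545×10⁹.

P ≈ 8040 W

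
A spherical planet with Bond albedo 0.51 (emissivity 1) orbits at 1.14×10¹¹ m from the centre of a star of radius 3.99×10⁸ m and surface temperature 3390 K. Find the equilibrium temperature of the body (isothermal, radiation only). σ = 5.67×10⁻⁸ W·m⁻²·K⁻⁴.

The star's surface emits σT_*⁴; at distance d the flux is S = σT_*⁴(R_*/d)².
S = 5.67×10⁻⁸·(3390)⁴·(3.99×10⁸/1.14×10¹¹)² = 91.73 W/m².
For an isothermal sphere T⁴ = (1−a)S/(4σ) = 1.982×10⁸ K⁴.

T ≈ 119 K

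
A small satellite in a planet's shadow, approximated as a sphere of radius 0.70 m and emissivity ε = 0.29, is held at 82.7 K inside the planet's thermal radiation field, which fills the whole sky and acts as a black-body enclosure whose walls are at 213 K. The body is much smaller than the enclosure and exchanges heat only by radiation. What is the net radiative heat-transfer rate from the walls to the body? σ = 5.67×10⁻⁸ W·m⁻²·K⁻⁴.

P_net ≈ 204 W

For a small grey body in a large enclosure: P_net = εσA(T_body⁴ − T_wall⁴).
A = 4πr² = 6.158 m²; T_body⁴ − T_wall⁴ = 4.678×10⁷ − 2.058×10⁹ = -2.012×10⁹ K⁴.
|P_net| = 0.29·5.67×10⁻⁸·6.158·2.012×10⁹.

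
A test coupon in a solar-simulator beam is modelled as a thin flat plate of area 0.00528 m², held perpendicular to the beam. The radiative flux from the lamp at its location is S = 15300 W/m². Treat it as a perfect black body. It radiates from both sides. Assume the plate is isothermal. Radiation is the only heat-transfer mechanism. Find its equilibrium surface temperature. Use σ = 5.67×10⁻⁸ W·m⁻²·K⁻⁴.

At equilibrium, absorbed power = emitted power.
Absorbing cross-section = A = 0.005280 m²; emitting surface = 2A = 0.01056 m² (ratio 2).
S·A_cross = εσ·A_surf·T⁴  ⇒  T⁴ = S/(2σ).
T⁴ = 1.00·15300/(2·5.67×10⁻⁸) = 1.349×10¹¹ K⁴.
T = (1.349×10¹¹)^(1/4).

T ≈ 606 K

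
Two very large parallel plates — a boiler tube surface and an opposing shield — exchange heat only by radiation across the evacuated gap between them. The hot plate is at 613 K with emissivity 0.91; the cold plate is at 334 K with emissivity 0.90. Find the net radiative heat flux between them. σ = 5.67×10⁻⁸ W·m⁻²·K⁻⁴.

For two infinite grey parallel plates, q = σ(T₁⁴ − T₂⁴)/(1/ε₁ + 1/ε₂ − 1).
T₁⁴ − T₂⁴ = 1.412×10¹¹ − 1.244×10¹⁰ = 1.288×10¹¹ K⁴.
1/ε₁ + 1/ε₂ − 1 = 1.099 + 1.111 − 1 = 1.210.
q = 5.67×10⁻⁸ × 1.288×10¹¹ / 1.210.

q ≈ 6030 W/m²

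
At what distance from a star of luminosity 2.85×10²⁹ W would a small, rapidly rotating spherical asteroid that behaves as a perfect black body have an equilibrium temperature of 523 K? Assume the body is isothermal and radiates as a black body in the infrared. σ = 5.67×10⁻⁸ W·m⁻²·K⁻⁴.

For an isothermal black-emitting sphere, (1−a)S·πr² = σ·4πr²·T⁴ ⇒ S = 4σT⁴/(1−a).
S = 4·5.67×10⁻⁸·(523)⁴/1.00 = 16970 W/m².
Flux falls as S = L/(4πd²), so d = √(L/(4πS)) = √(2.85×10²⁹/(4π·16970)).

d ≈ 1.16×10¹² m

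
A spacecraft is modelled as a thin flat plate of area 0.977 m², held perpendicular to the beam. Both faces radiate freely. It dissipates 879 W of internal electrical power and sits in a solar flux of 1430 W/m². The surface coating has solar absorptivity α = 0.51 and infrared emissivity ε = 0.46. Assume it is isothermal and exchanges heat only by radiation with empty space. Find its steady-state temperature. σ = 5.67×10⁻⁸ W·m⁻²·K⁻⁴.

At steady state, absorbed solar power + internal power = radiated power.
Absorbed: α·S·A_cross = 0.51·1430·0.9770 = 712.5 W (cross-section A).
Total input = 712.5 + 879 = 1592 W.
Radiated: εσ·A_surf·T⁴ with A_surf = 2A = 1.954 m².
T⁴ = 1592/(0.46·5.67×10⁻⁸·1.954) = 3.123×10¹⁰ K⁴.

T ≈ 420 K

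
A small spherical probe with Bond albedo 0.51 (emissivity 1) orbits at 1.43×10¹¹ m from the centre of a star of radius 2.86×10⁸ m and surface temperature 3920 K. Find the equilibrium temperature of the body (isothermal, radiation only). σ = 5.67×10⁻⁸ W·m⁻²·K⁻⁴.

T ≈ 104 K

The star's surface emits σT_*⁴; at distance d the flux is S = σT_*⁴(R_*/d)².
S = 5.67×10⁻⁸·(3920)⁴·(2.86×10⁸/1.43×10¹¹)² = 53.55 W/m².
For an isothermal sphere T⁴ = (1−a)S/(4σ) = 1.157×10⁸ K⁴.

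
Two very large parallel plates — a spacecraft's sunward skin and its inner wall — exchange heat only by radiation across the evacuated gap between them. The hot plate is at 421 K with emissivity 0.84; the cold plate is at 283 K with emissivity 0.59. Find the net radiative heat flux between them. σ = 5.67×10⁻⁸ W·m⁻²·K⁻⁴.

For two infinite grey parallel plates, q = σ(T₁⁴ − T₂⁴)/(1/ε₁ + 1/ε₂ − 1).
T₁⁴ − T₂⁴ = 3.141×10¹⁰ − 6.414×10⁹ = 2.500×10¹⁰ K⁴.
1/ε₁ + 1/ε₂ − 1 = 1.190 + 1.695 − 1 = 1.885.
q = 5.67×10⁻⁸ × 2.500×10¹⁰ / 1.885.

q ≈ 752 W/m²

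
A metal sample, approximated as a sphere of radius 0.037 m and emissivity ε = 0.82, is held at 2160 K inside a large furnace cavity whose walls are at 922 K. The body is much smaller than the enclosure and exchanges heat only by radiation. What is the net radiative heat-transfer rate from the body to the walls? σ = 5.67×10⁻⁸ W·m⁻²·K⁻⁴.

P_net ≈ 16800 W

For a small grey body in a large enclosure: P_net = εσA(T_body⁴ − T_wall⁴).
A = 4πr² = 0.01720 m²; T_body⁴ − T_wall⁴ = 2.177×10¹³ − 7.226×10¹¹ = 2.105×10¹³ K⁴.
|P_net| = 0.82·5.67×10⁻⁸·0.01720·2.105×10¹³.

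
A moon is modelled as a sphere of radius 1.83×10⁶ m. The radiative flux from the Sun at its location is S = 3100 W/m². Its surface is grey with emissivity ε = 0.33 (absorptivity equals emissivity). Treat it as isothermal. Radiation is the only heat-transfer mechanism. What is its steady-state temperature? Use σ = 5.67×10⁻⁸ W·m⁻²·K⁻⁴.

At equilibrium, absorbed power = emitted power.
Absorbing cross-section = πr² = 1.052×10¹³ m²; emitting surface = 4πr² = 4.208×10¹³ m² (ratio 4).
εS·A_cross = εσ·A_surf·T⁴  ⇒  T⁴ = S/(4σ)   (ε cancels).
T⁴ = 3100/(4·5.67×10⁻⁸) = 1.367×10¹⁰ K⁴.
T = (1.367×10¹⁰)^(1/4).

T ≈ 342 K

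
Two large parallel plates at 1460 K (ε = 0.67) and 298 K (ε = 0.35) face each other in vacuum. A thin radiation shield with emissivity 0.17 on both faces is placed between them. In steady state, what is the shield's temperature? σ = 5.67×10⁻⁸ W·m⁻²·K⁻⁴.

In steady state the net flux on the hot side equals that on the cold side.
σ(T₁⁴−T_s⁴)/D₁ = σ(T_s⁴−T₂⁴)/D₂, with D₁ = 1/ε₁+1/ε_s−1 = 6.375, D₂ = 1/ε_s+1/ε₂−1 = 7.739.
Solve for T_s⁴: T_s⁴ = (D₂·T₁⁴ + D₁·T₂⁴)/(D₁+D₂) = 2.495×10¹² K⁴.

T_s ≈ 1260 K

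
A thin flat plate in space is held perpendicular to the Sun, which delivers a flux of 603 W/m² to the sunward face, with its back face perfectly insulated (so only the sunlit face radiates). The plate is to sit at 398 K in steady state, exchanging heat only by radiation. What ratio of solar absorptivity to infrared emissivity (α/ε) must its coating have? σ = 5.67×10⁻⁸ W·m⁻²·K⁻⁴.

Balance: αS·A = εσ·1A·T⁴ ⇒ α/ε = σT⁴/S.
α/ε = 5.67×10⁻⁸·(398)⁴/603 = 5.67×10⁻⁸·2.509×10¹⁰/603.

α/ε ≈ 2.36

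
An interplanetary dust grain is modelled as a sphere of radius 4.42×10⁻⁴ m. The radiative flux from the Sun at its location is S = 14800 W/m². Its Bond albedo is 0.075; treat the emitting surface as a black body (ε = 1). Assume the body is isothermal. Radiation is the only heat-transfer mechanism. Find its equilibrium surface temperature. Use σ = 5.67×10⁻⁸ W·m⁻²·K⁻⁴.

T ≈ 496 K

At equilibrium, absorbed power = emitted power.
Absorbing cross-section = πr² = 6.138×10⁻⁷ m²; emitting surface = 4πr² = 2.455×10⁻⁶ m² (ratio 4).
(1−a)S·A_cross = εσ·A_surf·T⁴  ⇒  T⁴ = (1−a)S/(4σ).
T⁴ = 0.925·14800/(4·5.67×10⁻⁸) = 6.036×10¹⁰ K⁴.
T = (6.036×10¹⁰)^(1/4).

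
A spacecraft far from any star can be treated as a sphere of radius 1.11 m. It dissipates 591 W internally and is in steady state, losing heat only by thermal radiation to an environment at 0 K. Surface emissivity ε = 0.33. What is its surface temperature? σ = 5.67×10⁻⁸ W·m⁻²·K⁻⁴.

T ≈ 213 K

Steady state: internal power = radiated power, P = εσA T⁴.
Radiating area A = 4πr² = 15.48 m².
T⁴ = P/(εσA) = 591/(0.33·5.67×10⁻⁸·15.48) = 2.040×10⁹ K⁴.
T = (2.040×10⁹)^(1/4).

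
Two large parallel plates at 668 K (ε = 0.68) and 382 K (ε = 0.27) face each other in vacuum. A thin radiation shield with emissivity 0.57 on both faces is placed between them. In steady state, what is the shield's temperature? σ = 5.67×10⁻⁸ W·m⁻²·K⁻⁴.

In steady state the net flux on the hot side equals that on the cold side.
σ(T₁⁴−T_s⁴)/D₁ = σ(T_s⁴−T₂⁴)/D₂, with D₁ = 1/ε₁+1/ε_s−1 = 2.225, D₂ = 1/ε_s+1/ε₂−1 = 4.458.
Solve for T_s⁴: T_s⁴ = (D₂·T₁⁴ + D₁·T₂⁴)/(D₁+D₂) = 1.399×10¹¹ K⁴.

T_s ≈ 612 K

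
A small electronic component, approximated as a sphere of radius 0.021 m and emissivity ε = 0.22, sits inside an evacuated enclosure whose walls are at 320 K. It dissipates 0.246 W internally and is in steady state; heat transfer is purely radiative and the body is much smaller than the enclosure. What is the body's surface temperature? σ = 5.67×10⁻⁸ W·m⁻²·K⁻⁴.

For a small grey body in a large enclosure, net radiated power = εσA(T⁴ − T_w⁴).
Steady state: P = εσA(T⁴ − T_w⁴) with A = 4πr² = 0.005542 m².
T⁴ = P/(εσA) + T_w⁴ = 0.246/(0.22·5.67×10⁻⁸·0.005542) + (320)⁴
    = 3.559×10⁹ + 1.049×10¹⁰ = 1.404×10¹⁰ K⁴.

T ≈ 344 K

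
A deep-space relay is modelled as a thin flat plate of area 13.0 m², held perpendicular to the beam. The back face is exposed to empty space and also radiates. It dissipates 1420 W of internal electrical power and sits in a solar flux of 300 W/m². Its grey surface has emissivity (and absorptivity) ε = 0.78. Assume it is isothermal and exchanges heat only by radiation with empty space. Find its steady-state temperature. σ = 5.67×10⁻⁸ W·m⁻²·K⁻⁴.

T ≈ 250 K

At steady state, absorbed solar power + internal power = radiated power.
Absorbed: α·S·A_cross = 0.78·300·13.00 = 3042 W (cross-section A).
Total input = 3042 + 1420 = 4462 W.
Radiated: εσ·A_surf·T⁴ with A_surf = 2A = 26.00 m².
T⁴ = 4462/(0.78·5.67×10⁻⁸·26.00) = 3.880×10⁹ K⁴.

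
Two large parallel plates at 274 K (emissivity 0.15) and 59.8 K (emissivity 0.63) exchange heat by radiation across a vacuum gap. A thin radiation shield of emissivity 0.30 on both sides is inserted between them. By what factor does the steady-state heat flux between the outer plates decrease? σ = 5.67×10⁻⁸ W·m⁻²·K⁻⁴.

Without shield: q₀ = σΔ(T⁴)/(1/ε₁+1/ε₂−1) with denominator 7.254.
With shield the two gaps are in series; the resistances add: (1/ε₁+1/ε_s−1)+(1/ε_s+1/ε₂−1) = 9.000+3.921 = 12.92.
Heat-flux ratio q₀/q = 12.92/7.254.

factor ≈ 1.78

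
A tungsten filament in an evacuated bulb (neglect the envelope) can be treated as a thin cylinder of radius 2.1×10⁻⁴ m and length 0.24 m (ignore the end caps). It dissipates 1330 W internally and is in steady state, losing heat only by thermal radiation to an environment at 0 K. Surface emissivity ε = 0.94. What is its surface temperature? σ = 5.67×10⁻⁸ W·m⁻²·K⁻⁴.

T ≈ 2980 K

Steady state: internal power = radiated power, P = εσA T⁴.
Radiating area A = 2πrL = 3.167×10⁻⁴ m².
T⁴ = P/(εσA) = 1330/(0.94·5.67×10⁻⁸·3.167×10⁻⁴) = 7.880×10¹³ K⁴.
T = (7.880×10¹³)^(1/4).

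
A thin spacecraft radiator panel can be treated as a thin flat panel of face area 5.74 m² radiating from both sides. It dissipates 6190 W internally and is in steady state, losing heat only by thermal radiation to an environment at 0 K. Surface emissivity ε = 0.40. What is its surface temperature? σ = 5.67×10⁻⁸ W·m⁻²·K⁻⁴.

T ≈ 393 K

Steady state: internal power = radiated power, P = εσA T⁴.
Radiating area A = 2·5.74 = 11.48 m².
T⁴ = P/(εσA) = 6190/(0.40·5.67×10⁻⁸·11.48) = 2.377×10¹⁰ K⁴.
T = (2.377×10¹⁰)^(1/4).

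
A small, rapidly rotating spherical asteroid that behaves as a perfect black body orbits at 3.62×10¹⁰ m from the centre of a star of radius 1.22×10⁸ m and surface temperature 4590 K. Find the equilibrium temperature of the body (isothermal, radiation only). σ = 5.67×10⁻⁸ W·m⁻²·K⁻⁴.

T ≈ 188 K

The star's surface emits σT_*⁴; at distance d the flux is S = σT_*⁴(R_*/d)².
S = 5.67×10⁻⁸·(4590)⁴·(1.22×10⁸/3.62×10¹⁰)² = 285.8 W/m².
For an isothermal sphere T⁴ = (1−a)S/(4σ) = 1.260×10⁹ K⁴.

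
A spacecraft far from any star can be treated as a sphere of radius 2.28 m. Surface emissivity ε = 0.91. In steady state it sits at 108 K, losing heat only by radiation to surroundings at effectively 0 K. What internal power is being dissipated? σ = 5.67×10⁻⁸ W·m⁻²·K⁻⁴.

P ≈ 459 W

Steady state: P = εσA T⁴.
A = 4πr² = 65.33 m²; T⁴ = (108)⁴ = 1.360×10⁸ K⁴.
P = 0.91 × 5.67×10⁻⁸ × 65.33 × 1.360×10⁸.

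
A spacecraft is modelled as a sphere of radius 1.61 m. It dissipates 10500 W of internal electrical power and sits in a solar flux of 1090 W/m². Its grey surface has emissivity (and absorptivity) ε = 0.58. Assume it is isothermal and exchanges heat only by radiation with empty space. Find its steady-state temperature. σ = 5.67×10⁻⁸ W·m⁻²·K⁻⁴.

T ≈ 348 K

At steady state, absorbed solar power + internal power = radiated power.
Absorbed: α·S·A_cross = 0.58·1090·8.143 = 5148 W (cross-section πr²).
Total input = 5148 + 10500 = 15650 W.
Radiated: εσ·A_surf·T⁴ with A_surf = 4πr² = 32.57 m².
T⁴ = 15650/(0.58·5.67×10⁻⁸·32.57) = 1.461×10¹⁰ K⁴.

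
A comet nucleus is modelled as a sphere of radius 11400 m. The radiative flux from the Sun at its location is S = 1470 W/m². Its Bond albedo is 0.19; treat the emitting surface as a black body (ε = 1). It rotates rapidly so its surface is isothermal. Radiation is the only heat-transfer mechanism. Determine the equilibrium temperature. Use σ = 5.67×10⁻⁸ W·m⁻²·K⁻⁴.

T ≈ 269 K

At equilibrium, absorbed power = emitted power.
Absorbing cross-section = πr² = 4.083×10⁸ m²; emitting surface = 4πr² = 1.633×10⁹ m² (ratio 4).
(1−a)S·A_cross = εσ·A_surf·T⁴  ⇒  T⁴ = (1−a)S/(4σ).
T⁴ = 0.810·1470/(4·5.67×10⁻⁸) = 5.250×10⁹ K⁴.
T = (5.250×10⁹)^(1/4).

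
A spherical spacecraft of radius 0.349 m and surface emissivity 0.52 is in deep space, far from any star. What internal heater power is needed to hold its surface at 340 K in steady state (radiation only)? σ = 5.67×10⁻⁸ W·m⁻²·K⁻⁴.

P ≈ 603 W

P = εσ·4πr²·T⁴.
4πr² = 1.531 m²; T⁴ = 1.336×10¹⁰ K⁴.
P = 0.52·5.67×10⁻⁸·1.531·1.336×10¹⁰.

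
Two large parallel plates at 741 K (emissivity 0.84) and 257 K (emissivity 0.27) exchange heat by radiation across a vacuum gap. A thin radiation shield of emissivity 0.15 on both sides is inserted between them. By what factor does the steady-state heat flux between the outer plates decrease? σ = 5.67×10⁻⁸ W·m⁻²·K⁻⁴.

Without shield: q₀ = σΔ(T⁴)/(1/ε₁+1/ε₂−1) with denominator 3.894.
With shield the two gaps are in series; the resistances add: (1/ε₁+1/ε_s−1)+(1/ε_s+1/ε₂−1) = 6.857+9.370 = 16.23.
Heat-flux ratio q₀/q = 16.23/3.894.

factor ≈ 4.17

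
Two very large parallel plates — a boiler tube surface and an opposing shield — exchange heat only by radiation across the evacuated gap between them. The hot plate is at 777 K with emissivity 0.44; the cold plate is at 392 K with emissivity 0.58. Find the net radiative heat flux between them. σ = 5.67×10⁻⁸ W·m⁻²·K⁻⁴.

For two infinite grey parallel plates, q = σ(T₁⁴ − T₂⁴)/(1/ε₁ + 1/ε₂ − 1).
T₁⁴ − T₂⁴ = 3.645×10¹¹ − 2.361×10¹⁰ = 3.409×10¹¹ K⁴.
1/ε₁ + 1/ε₂ − 1 = 2.273 + 1.724 − 1 = 2.997.
q = 5.67×10⁻⁸ × 3.409×10¹¹ / 2.997.

q ≈ 6450 W/m²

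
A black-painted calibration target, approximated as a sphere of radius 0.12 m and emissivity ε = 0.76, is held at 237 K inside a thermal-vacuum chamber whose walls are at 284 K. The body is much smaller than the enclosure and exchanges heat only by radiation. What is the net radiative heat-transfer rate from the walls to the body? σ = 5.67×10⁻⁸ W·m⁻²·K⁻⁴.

For a small grey body in a large enclosure: P_net = εσA(T_body⁴ − T_wall⁴).
A = 4πr² = 0.1810 m²; T_body⁴ − T_wall⁴ = 3.155×10⁹ − 6.505×10⁹ = -3.350×10⁹ K⁴.
|P_net| = 0.76·5.67×10⁻⁸·0.1810·3.350×10⁹.

P_net ≈ 26.1 W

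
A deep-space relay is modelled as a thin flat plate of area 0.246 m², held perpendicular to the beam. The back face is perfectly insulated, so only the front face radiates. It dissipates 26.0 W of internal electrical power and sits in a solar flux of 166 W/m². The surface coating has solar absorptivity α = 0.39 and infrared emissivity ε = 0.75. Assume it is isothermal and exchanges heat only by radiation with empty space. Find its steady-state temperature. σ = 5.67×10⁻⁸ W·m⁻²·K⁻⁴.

At steady state, absorbed solar power + internal power = radiated power.
Absorbed: α·S·A_cross = 0.39·166·0.2460 = 15.93 W (cross-section A).
Total input = 15.93 + 26.0 = 41.93 W.
Radiated: εσ·A_surf·T⁴ with A_surf = A = 0.2460 m².
T⁴ = 41.93/(0.75·5.67×10⁻⁸·0.2460) = 4.008×10⁹ K⁴.

T ≈ 252 K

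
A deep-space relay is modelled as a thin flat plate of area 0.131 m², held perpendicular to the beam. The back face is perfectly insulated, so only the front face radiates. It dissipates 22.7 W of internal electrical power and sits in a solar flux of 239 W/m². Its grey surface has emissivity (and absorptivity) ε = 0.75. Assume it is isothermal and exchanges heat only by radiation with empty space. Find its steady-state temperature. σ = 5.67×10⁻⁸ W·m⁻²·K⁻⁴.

T ≈ 302 K

At steady state, absorbed solar power + internal power = radiated power.
Absorbed: α·S·A_cross = 0.75·239·0.1310 = 23.48 W (cross-section A).
Total input = 23.48 + 22.7 = 46.18 W.
Radiated: εσ·A_surf·T⁴ with A_surf = A = 0.1310 m².
T⁴ = 46.18/(0.75·5.67×10⁻⁸·0.1310) = 8.290×10⁹ K⁴.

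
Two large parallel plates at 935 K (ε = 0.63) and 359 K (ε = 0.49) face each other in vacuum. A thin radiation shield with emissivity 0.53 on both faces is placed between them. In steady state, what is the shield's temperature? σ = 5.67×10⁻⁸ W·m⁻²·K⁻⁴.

T_s ≈ 806 K

In steady state the net flux on the hot side equals that on the cold side.
σ(T₁⁴−T_s⁴)/D₁ = σ(T_s⁴−T₂⁴)/D₂, with D₁ = 1/ε₁+1/ε_s−1 = 2.474, D₂ = 1/ε_s+1/ε₂−1 = 2.928.
Solve for T_s⁴: T_s⁴ = (D₂·T₁⁴ + D₁·T₂⁴)/(D₁+D₂) = 4.218×10¹¹ K⁴.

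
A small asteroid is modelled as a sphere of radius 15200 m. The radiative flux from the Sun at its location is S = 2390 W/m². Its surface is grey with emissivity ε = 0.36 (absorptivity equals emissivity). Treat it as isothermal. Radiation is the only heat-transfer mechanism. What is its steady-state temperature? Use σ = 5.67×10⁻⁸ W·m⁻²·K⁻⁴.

At equilibrium, absorbed power = emitted power.
Absorbing cross-section = πr² = 7.258×10⁸ m²; emitting surface = 4πr² = 2.903×10⁹ m² (ratio 4).
εS·A_cross = εσ·A_surf·T⁴  ⇒  T⁴ = S/(4σ)   (ε cancels).
T⁴ = 2390/(4·5.67×10⁻⁸) = 1.054×10¹⁰ K⁴.
T = (1.054×10¹⁰)^(1/4).

T ≈ 320 K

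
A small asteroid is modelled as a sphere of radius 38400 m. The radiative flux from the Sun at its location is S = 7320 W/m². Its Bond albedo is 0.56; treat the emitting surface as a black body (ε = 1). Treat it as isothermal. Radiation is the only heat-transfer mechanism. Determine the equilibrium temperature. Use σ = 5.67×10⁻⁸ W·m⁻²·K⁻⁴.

T ≈ 345 K

At equilibrium, absorbed power = emitted power.
Absorbing cross-section = πr² = 4.632×10⁹ m²; emitting surface = 4πr² = 1.853×10¹⁰ m² (ratio 4).
(1−a)S·A_cross = εσ·A_surf·T⁴  ⇒  T⁴ = (1−a)S/(4σ).
T⁴ = 0.440·7320/(4·5.67×10⁻⁸) = 1.420×10¹⁰ K⁴.
T = (1.420×10¹⁰)^(1/4).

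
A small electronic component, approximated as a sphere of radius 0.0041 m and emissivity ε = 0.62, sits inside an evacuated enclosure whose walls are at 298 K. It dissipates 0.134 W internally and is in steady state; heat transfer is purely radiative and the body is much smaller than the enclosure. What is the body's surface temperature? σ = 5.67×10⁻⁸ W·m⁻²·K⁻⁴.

T ≈ 401 K

For a small grey body in a large enclosure, net radiated power = εσA(T⁴ − T_w⁴).
Steady state: P = εσA(T⁴ − T_w⁴) with A = 4πr² = 2.112×10⁻⁴ m².
T⁴ = P/(εσA) + T_w⁴ = 0.134/(0.62·5.67×10⁻⁸·2.112×10⁻⁴) + (298)⁴
    = 1.804×10¹⁰ + 7.886×10⁹ = 2.593×10¹⁰ K⁴.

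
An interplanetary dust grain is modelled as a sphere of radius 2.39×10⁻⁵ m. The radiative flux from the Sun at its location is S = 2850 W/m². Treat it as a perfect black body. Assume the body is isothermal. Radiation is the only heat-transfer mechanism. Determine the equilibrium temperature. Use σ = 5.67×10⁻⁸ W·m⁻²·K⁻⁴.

At equilibrium, absorbed power = emitted power.
Absorbing cross-section = πr² = 1.795×10⁻⁹ m²; emitting surface = 4πr² = 7.178×10⁻⁹ m² (ratio 4).
S·A_cross = εσ·A_surf·T⁴  ⇒  T⁴ = S/(4σ).
T⁴ = 1.00·2850/(4·5.67×10⁻⁸) = 1.257×10¹⁰ K⁴.
T = (1.257×10¹⁰)^(1/4).

T ≈ 335 K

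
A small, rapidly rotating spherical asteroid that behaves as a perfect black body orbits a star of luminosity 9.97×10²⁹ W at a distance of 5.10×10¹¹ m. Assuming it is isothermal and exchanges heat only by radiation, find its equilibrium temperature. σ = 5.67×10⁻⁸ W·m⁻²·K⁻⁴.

First find the stellar flux at distance d: S = L/(4πd²) = 9.97×10²⁹/(4π·(5.10×10¹¹)²) = 3.050×10⁵ W/m².
For an isothermal sphere, absorbed (1−a)S·πr² = emitted σ·4πr²·T⁴, so T⁴ = (1−a)S/(4σ).
T⁴ = 1.00·3.050×10⁵/(4·5.67×10⁻⁸) = 1.345×10¹² K⁴.

T ≈ 1080 K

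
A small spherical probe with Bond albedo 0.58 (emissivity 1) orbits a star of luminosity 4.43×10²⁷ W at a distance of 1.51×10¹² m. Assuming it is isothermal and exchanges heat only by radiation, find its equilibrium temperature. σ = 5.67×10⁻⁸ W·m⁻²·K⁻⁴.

First find the stellar flux at distance d: S = L/(4πd²) = 4.43×10²⁷/(4π·(1.51×10¹²)²) = 154.6 W/m².
For an isothermal sphere, absorbed (1−a)S·πr² = emitted σ·4πr²·T⁴, so T⁴ = (1−a)S/(4σ).
T⁴ = 0.420·154.6/(4·5.67×10⁻⁸) = 2.863×10⁸ K⁴.

T ≈ 130 K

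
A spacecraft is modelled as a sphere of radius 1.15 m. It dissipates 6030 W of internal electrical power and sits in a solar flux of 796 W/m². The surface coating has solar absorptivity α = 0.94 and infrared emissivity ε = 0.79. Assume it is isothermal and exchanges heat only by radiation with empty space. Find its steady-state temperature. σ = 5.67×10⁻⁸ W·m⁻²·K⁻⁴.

At steady state, absorbed solar power + internal power = radiated power.
Absorbed: α·S·A_cross = 0.94·796·4.155 = 3109 W (cross-section πr²).
Total input = 3109 + 6030 = 9139 W.
Radiated: εσ·A_surf·T⁴ with A_surf = 4πr² = 16.62 m².
T⁴ = 9139/(0.79·5.67×10⁻⁸·16.62) = 1.228×10¹⁰ K⁴.

T ≈ 333 K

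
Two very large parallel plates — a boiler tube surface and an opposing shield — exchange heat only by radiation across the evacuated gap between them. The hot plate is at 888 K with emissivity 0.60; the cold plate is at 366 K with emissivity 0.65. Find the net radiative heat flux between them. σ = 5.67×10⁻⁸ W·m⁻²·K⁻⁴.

For two infinite grey parallel plates, q = σ(T₁⁴ − T₂⁴)/(1/ε₁ + 1/ε₂ − 1).
T₁⁴ − T₂⁴ = 6.218×10¹¹ − 1.794×10¹⁰ = 6.039×10¹¹ K⁴.
1/ε₁ + 1/ε₂ − 1 = 1.667 + 1.538 − 1 = 2.205.
q = 5.67×10⁻⁸ × 6.039×10¹¹ / 2.205.

q ≈ 15500 W/m²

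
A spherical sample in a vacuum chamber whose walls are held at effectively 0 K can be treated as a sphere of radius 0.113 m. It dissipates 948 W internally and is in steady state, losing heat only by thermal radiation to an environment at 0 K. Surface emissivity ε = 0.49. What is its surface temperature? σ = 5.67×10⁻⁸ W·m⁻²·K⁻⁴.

T ≈ 679 K

Steady state: internal power = radiated power, P = εσA T⁴.
Radiating area A = 4πr² = 0.1605 m².
T⁴ = P/(εσA) = 948/(0.49·5.67×10⁻⁸·0.1605) = 2.126×10¹¹ K⁴.
T = (2.126×10¹¹)^(1/4).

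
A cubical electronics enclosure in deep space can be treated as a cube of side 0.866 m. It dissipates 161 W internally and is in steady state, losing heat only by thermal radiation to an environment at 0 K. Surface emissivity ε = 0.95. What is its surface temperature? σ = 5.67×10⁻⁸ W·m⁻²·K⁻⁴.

T ≈ 161 K

Steady state: internal power = radiated power, P = εσA T⁴.
Radiating area A = 6L² = 4.500 m².
T⁴ = P/(εσA) = 161/(0.95·5.67×10⁻⁸·4.500) = 6.643×10⁸ K⁴.
T = (6.643×10⁸)^(1/4).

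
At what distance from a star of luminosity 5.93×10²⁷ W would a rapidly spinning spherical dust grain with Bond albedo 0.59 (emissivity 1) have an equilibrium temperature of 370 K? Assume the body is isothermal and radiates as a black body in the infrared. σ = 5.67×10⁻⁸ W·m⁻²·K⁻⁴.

d ≈ 2.13×10¹¹ m

For an isothermal black-emitting sphere, (1−a)S·πr² = σ·4πr²·T⁴ ⇒ S = 4σT⁴/(1−a).
S = 4·5.67×10⁻⁸·(370)⁴/0.410 = 10370 W/m².
Flux falls as S = L/(4πd²), so d = √(L/(4πS)) = √(5.93×10²⁷/(4π·10370)).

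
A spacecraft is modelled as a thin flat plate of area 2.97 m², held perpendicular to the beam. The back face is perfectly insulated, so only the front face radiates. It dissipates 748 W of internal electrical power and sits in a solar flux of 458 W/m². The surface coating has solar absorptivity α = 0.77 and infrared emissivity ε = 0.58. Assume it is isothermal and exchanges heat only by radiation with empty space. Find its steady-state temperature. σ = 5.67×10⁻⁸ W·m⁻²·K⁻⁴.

T ≈ 368 K

At steady state, absorbed solar power + internal power = radiated power.
Absorbed: α·S·A_cross = 0.77·458·2.970 = 1047 W (cross-section A).
Total input = 1047 + 748 = 1795 W.
Radiated: εσ·A_surf·T⁴ with A_surf = A = 2.970 m².
T⁴ = 1795/(0.58·5.67×10⁻⁸·2.970) = 1.838×10¹⁰ K⁴.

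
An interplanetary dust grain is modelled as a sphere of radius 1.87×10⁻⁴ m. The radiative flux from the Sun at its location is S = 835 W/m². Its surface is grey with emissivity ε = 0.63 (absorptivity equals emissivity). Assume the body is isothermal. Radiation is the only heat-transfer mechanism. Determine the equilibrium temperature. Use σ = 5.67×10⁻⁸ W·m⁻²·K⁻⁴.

T ≈ 246 K

At equilibrium, absorbed power = emitted power.
Absorbing cross-section = πr² = 1.099×10⁻⁷ m²; emitting surface = 4πr² = 4.394×10⁻⁷ m² (ratio 4).
εS·A_cross = εσ·A_surf·T⁴  ⇒  T⁴ = S/(4σ)   (ε cancels).
T⁴ = 835/(4·5.67×10⁻⁸) = 3.682×10⁹ K⁴.
T = (3.682×10⁹)^(1/4).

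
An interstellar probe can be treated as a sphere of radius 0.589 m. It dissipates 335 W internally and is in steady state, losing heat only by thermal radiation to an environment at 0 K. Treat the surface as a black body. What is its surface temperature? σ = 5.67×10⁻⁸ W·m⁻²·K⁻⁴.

T ≈ 192 K

Steady state: internal power = radiated power, P = εσA T⁴.
Radiating area A = 4πr² = 4.360 m².
T⁴ = P/(εσA) = 335/(1.0·5.67×10⁻⁸·4.360) = 1.355×10⁹ K⁴.
T = (1.355×10⁹)^(1/4).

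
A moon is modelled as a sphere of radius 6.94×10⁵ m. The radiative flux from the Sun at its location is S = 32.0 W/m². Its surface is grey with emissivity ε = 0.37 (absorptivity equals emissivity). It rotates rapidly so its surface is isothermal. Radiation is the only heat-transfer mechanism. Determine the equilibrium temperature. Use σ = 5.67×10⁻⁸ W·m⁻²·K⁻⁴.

T ≈ 109 K

At equilibrium, absorbed power = emitted power.
Absorbing cross-section = πr² = 1.513×10¹² m²; emitting surface = 4πr² = 6.052×10¹² m² (ratio 4).
εS·A_cross = εσ·A_surf·T⁴  ⇒  T⁴ = S/(4σ)   (ε cancels).
T⁴ = 32.0/(4·5.67×10⁻⁸) = 1.411×10⁸ K⁴.
T = (1.411×10⁸)^(1/4).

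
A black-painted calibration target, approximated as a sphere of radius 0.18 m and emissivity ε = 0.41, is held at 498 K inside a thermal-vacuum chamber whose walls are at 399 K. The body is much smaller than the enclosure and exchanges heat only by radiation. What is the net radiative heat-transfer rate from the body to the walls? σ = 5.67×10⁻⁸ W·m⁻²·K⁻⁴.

P_net ≈ 342 W

For a small grey body in a large enclosure: P_net = εσA(T_body⁴ − T_wall⁴).
A = 4πr² = 0.4072 m²; T_body⁴ − T_wall⁴ = 6.151×10¹⁰ − 2.534×10¹⁰ = 3.616×10¹⁰ K⁴.
|P_net| = 0.41·5.67×10⁻⁸·0.4072·3.616×10¹⁰.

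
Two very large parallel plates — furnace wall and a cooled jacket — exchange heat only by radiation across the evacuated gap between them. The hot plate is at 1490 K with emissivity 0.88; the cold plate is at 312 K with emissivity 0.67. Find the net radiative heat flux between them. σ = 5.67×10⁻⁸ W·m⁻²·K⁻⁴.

For two infinite grey parallel plates, q = σ(T₁⁴ − T₂⁴)/(1/ε₁ + 1/ε₂ − 1).
T₁⁴ − T₂⁴ = 4.929×10¹² − 9.476×10⁹ = 4.919×10¹² K⁴.
1/ε₁ + 1/ε₂ − 1 = 1.136 + 1.493 − 1 = 1.629.
q = 5.67×10⁻⁸ × 4.919×10¹² / 1.629.

q ≈ 1.71×10⁵ W/m²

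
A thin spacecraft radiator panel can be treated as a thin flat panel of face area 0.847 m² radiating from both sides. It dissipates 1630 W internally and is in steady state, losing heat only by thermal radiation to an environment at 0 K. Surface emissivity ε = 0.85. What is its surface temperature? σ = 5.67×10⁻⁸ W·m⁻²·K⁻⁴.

Steady state: internal power = radiated power, P = εσA T⁴.
Radiating area A = 2·0.847 = 1.694 m².
T⁴ = P/(εσA) = 1630/(0.85·5.67×10⁻⁸·1.694) = 1.997×10¹⁰ K⁴.
T = (1.997×10¹⁰)^(1/4).

T ≈ 376 K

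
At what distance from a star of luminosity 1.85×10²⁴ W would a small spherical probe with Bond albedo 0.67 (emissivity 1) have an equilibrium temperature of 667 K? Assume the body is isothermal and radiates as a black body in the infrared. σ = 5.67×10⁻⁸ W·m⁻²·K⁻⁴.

d ≈ 1.04×10⁹ m

For an isothermal black-emitting sphere, (1−a)S·πr² = σ·4πr²·T⁴ ⇒ S = 4σT⁴/(1−a).
S = 4·5.67×10⁻⁸·(667)⁴/0.330 = 1.360×10⁵ W/m².
Flux falls as S = L/(4πd²), so d = √(L/(4πS)) = √(1.85×10²⁴/(4π·1.360×10⁵)).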